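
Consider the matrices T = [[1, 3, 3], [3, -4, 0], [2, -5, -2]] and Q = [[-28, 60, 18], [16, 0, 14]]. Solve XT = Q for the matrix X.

X = [[2, -6, -6], [6, 2, 2]]

Right-multiplying both sides by T⁻¹ gives X = QT⁻¹.
det T = 5; the adjugate gives T⁻¹ = [[8/5, -9/5, 12/5], [6/5, -8/5, 9/5], [-7/5, 11/5, -13/5]].
X = QT⁻¹ = [[-28, 60, 18], [16, 0, 14]] · [[8/5, -9/5, 12/5], [6/5, -8/5, 9/5], [-7/5, 11/5, -13/5]] = [[2, -6, -6], [6, 2, 2]].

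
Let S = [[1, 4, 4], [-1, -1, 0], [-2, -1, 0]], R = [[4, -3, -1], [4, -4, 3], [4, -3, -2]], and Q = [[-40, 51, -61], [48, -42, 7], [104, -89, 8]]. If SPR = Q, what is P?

P = [[-4, -5, -5], [3, -1, 0], [4, -3, -2]]

Isolating P: multiply by S⁻¹ from the left and R⁻¹ from the right, so P = S⁻¹QR⁻¹.
det S = -4, so S⁻¹ = [[0, 1, -1], [0, -2, 1], [1/4, 7/4, -3/4]].
det R = 4; the adjugate gives R⁻¹ = [[17/4, -3/4, -13/4], [5, -1, -4], [1, 0, -1]].
S⁻¹Q = [[-56, 47, -1], [8, -5, -6], [-4, 6, -9]].
P = (S⁻¹Q)R⁻¹ = [[-4, -5, -5], [3, -1, 0], [4, -3, -2]].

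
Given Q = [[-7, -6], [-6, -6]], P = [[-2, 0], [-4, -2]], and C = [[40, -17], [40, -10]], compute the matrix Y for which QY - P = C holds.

Y = [[-2, 5], [-4, -3]]

QY = C + P = [[38, -17], [36, -12]].
Left-multiplying both sides by Q⁻¹ gives Y = Q⁻¹(C + P).
Q has determinant 6; Q⁻¹ = [[-1, 1], [1, -7/6]].
Y = Q⁻¹(C + P) = [[-2, 5], [-4, -3]].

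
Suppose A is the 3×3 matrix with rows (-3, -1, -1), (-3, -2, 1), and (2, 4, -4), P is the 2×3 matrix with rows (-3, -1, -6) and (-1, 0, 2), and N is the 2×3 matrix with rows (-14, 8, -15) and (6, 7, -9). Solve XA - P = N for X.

X = [[5, 4, 5], [1, -2, 1]]

XA = N + P = [[-17, 7, -21], [5, 7, -7]].
Right-multiplying both sides by A⁻¹ gives X = (N + P)A⁻¹.
A has determinant 6; A⁻¹ = [[2/3, -4/3, -1/2], [-5/3, 7/3, 1], [-4/3, 5/3, 1/2]].
X = (N + P)A⁻¹ = [[5, 4, 5], [1, -2, 1]].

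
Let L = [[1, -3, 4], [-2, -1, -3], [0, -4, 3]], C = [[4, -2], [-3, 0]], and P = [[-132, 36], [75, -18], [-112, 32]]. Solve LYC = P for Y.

Isolating Y: multiply by L⁻¹ from the left and C⁻¹ from the right, so Y = L⁻¹PC⁻¹.
det L = -1, so L⁻¹ = [[15, 7, -13], [-6, -3, 5], [-8, -4, 7]].
C has determinant -6; C⁻¹ = [[0, -1/3], [-1/2, -2/3]].
L⁻¹P = [[1, -2], [7, -2], [-28, 8]].
Y = (L⁻¹P)C⁻¹ = [[1, 1], [1, -1], [-4, 4]].

Y = [[1, 1], [1, -1], [-4, 4]]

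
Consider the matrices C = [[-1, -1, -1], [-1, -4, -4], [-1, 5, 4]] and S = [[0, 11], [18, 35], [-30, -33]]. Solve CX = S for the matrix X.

X = [[6, -3], [0, -4], [-6, -4]]

Left-multiplying both sides by C⁻¹ gives X = C⁻¹S.
det C = -3; the adjugate gives C⁻¹ = [[-4/3, 1/3, 0], [-8/3, 5/3, 1], [3, -2, -1]].
X = C⁻¹S = [[-4/3, 1/3, 0], [-8/3, 5/3, 1], [3, -2, -1]] · [[0, 11], [18, 35], [-30, -33]] = [[6, -3], [0, -4], [-6, -4]].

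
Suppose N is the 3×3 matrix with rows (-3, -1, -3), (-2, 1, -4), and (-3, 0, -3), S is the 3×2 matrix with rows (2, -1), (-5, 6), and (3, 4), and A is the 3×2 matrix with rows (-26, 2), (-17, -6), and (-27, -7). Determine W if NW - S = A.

W = [[5, 4], [0, -4], [3, -3]]

NW = A + S = [[-24, 1], [-22, 0], [-24, -3]].
N is on the left of W, so left-multiply by N⁻¹: W = N⁻¹(A + S).
det N = -6, so N⁻¹ = [[1/2, 1/2, -7/6], [-1, 0, 1], [-1/2, -1/2, 5/6]].
W = N⁻¹(A + S) = [[5, 4], [0, -4], [3, -3]].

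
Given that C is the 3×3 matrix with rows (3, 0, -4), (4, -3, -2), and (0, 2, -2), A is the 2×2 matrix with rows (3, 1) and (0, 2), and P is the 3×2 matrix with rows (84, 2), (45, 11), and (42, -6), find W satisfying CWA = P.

Left-multiply by C⁻¹ and right-multiply by A⁻¹: W = C⁻¹PA⁻¹.
det C = -2; the adjugate gives C⁻¹ = [[-5, 4, 6], [-4, 3, 5], [-4, 3, 9/2]].
det A = 6, so A⁻¹ = [[1/3, -1/6], [0, 1/2]].
C⁻¹P = [[12, -2], [9, -5], [-12, -2]].
W = (C⁻¹P)A⁻¹ = [[4, -3], [3, -4], [-4, 1]].

W = [[4, -3], [3, -4], [-4, 1]]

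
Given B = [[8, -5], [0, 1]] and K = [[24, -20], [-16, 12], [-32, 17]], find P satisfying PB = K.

P = [[3, -5], [-2, 2], [-4, -3]]

Right-multiplying both sides by B⁻¹ gives P = KB⁻¹.
B has determinant 8; B⁻¹ = [[1/8, 5/8], [0, 1]].
P = KB⁻¹ = [[24, -20], [-16, 12], [-32, 17]] · [[1/8, 5/8], [0, 1]] = [[3, -5], [-2, 2], [-4, -3]].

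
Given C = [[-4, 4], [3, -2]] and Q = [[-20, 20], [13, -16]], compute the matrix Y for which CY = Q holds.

Y = [[3, -6], [-2, -1]]

Since C multiplies Y on the left, Y = C⁻¹Q.
det C = -4; the adjugate gives C⁻¹ = [[1/2, 1], [3/4, 1]].
Y = C⁻¹Q = [[1/2, 1], [3/4, 1]] · [[-20, 20], [13, -16]] = [[3, -6], [-2, -1]].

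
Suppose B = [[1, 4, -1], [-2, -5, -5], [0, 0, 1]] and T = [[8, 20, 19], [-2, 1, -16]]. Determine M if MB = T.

M = [[0, -4, -1], [4, 3, 3]]

Since B sits to the right of M, M = TB⁻¹.
det B = 3; the adjugate gives B⁻¹ = [[-5/3, -4/3, -25/3], [2/3, 1/3, 7/3], [0, 0, 1]].
M = TB⁻¹ = [[8, 20, 19], [-2, 1, -16]] · [[-5/3, -4/3, -25/3], [2/3, 1/3, 7/3], [0, 0, 1]] = [[0, -4, -1], [4, 3, 3]].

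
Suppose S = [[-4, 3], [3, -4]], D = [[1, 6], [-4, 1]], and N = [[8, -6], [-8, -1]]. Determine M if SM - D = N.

M = [[0, 0], [3, 0]]

SM = N + D = [[9, 0], [-12, 0]].
Left-multiplying both sides by S⁻¹ gives M = S⁻¹(N + D).
det S = 7, so S⁻¹ = [[-4/7, -3/7], [-3/7, -4/7]].
M = S⁻¹(N + D) = [[0, 0], [3, 0]].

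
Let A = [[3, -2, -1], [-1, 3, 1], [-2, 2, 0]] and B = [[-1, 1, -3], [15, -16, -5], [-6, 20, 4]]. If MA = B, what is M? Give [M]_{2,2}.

A is on the right of M, so right-multiply by A⁻¹: M = BA⁻¹.
det A = -6; the adjugate gives A⁻¹ = [[1/3, 1/3, -1/6], [1/3, 1/3, 1/3], [-2/3, 1/3, -7/6]].
M = BA⁻¹ = [[-1, 1, -3], [15, -16, -5], [-6, 20, 4]] · [[1/3, 1/3, -1/6], [1/3, 1/3, 1/3], [-2/3, 1/3, -7/6]] = [[2, -1, 4], [3, -2, -2], [2, 6, 3]].

-2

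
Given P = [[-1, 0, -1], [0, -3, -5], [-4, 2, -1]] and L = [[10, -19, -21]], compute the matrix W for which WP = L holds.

W = [[-2, 5, -2]]

Right-multiplying both sides by P⁻¹ gives W = LP⁻¹.
det P = -1, so P⁻¹ = [[-13, 2, 3], [-20, 3, 5], [12, -2, -3]].
W = LP⁻¹ = [[10, -19, -21]] · [[-13, 2, 3], [-20, 3, 5], [12, -2, -3]] = [[-2, 5, -2]].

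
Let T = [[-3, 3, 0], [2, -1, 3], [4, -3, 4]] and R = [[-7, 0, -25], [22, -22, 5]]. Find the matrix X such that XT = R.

T is on the right of X, so right-multiply by T⁻¹: X = RT⁻¹.
det T = -3; the adjugate gives T⁻¹ = [[-5/3, 4, -3], [-4/3, 4, -3], [2/3, -1, 1]].
X = RT⁻¹ = [[-7, 0, -25], [22, -22, 5]] · [[-5/3, 4, -3], [-4/3, 4, -3], [2/3, -1, 1]] = [[-5, -3, -4], [-4, -5, 5]].

X = [[-5, -3, -4], [-4, -5, 5]]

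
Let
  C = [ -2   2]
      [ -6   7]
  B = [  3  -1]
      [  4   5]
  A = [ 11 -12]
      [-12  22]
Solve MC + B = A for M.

MC = A − B = [[8, -11], [-16, 17]].
Since C sits to the right of M, M = (A − B)C⁻¹.
det C = -2, so C⁻¹ = [[-7/2, 1], [-3, 1]].
M = (A − B)C⁻¹ = [[5, -3], [5, 1]].

M = [[5, -3], [5, 1]]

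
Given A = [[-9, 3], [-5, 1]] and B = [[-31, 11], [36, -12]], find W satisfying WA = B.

W = [[4, -1], [-4, 0]]

A is on the right of W, so right-multiply by A⁻¹: W = BA⁻¹.
A has determinant 6; A⁻¹ = [[1/6, -1/2], [5/6, -3/2]].
W = BA⁻¹ = [[-31, 11], [36, -12]] · [[1/6, -1/2], [5/6, -3/2]] = [[4, -1], [-4, 0]].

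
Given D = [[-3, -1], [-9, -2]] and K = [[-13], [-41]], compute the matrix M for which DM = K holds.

Since D multiplies M on the left, M = D⁻¹K.
D has determinant -3; D⁻¹ = [[2/3, -1/3], [-3, 1]].
M = D⁻¹K = [[2/3, -1/3], [-3, 1]] · [[-13], [-41]] = [[5], [-2]].

M = [[5], [-2]]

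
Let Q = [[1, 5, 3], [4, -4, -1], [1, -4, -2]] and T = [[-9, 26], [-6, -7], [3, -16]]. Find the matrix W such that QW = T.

Q is on the left of W, so left-multiply by Q⁻¹: W = Q⁻¹T.
det Q = 3, so Q⁻¹ = [[4/3, -2/3, 7/3], [7/3, -5/3, 13/3], [-4, 3, -8]].
W = Q⁻¹T = [[4/3, -2/3, 7/3], [7/3, -5/3, 13/3], [-4, 3, -8]] · [[-9, 26], [-6, -7], [3, -16]] = [[-1, 2], [2, 3], [-6, 3]].

W = [[-1, 2], [2, 3], [-6, 3]]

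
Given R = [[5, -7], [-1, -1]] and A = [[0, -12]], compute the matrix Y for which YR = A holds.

Since R sits to the right of Y, Y = AR⁻¹.
det R = -12, so R⁻¹ = [[1/12, -7/12], [-1/12, -5/12]].
Y = AR⁻¹ = [[0, -12]] · [[1/12, -7/12], [-1/12, -5/12]] = [[1, 5]].

Y = [[1, 5]]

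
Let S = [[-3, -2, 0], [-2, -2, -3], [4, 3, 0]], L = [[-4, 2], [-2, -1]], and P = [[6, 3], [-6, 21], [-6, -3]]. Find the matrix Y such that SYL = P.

Left-multiply by S⁻¹ and right-multiply by L⁻¹: Y = S⁻¹PL⁻¹.
det S = -3; the adjugate gives S⁻¹ = [[-3, 0, -2], [4, 0, 3], [-2/3, -1/3, -2/3]].
det L = 8; the adjugate gives L⁻¹ = [[-1/8, -1/4], [1/4, -1/2]].
S⁻¹P = [[-6, -3], [6, 3], [2, -7]].
Y = (S⁻¹P)L⁻¹ = [[0, 3], [0, -3], [-2, 3]].

Y = [[0, 3], [0, -3], [-2, 3]]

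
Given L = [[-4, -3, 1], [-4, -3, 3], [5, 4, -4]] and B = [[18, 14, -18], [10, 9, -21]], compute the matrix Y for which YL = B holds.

L is on the right of Y, so right-multiply by L⁻¹: Y = BL⁻¹.
det L = 2; the adjugate gives L⁻¹ = [[0, -4, -3], [-1/2, 11/2, 4], [-1/2, 1/2, 0]].
Y = BL⁻¹ = [[18, 14, -18], [10, 9, -21]] · [[0, -4, -3], [-1/2, 11/2, 4], [-1/2, 1/2, 0]] = [[2, -4, 2], [6, -1, 6]].

Y = [[2, -4, 2], [6, -1, 6]]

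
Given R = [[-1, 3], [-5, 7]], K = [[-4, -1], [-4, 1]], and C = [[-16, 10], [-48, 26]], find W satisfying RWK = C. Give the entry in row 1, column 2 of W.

-1

Isolating W: multiply by R⁻¹ from the left and K⁻¹ from the right, so W = R⁻¹CK⁻¹.
det R = 8; the adjugate gives R⁻¹ = [[7/8, -3/8], [5/8, -1/8]].
det K = -8; the adjugate gives K⁻¹ = [[-1/8, -1/8], [-1/2, 1/2]].
R⁻¹C = [[4, -1], [-4, 3]].
W = (R⁻¹C)K⁻¹ = [[0, -1], [-1, 2]].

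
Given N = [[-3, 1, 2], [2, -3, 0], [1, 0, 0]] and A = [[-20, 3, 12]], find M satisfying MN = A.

Right-multiplying both sides by N⁻¹ gives M = AN⁻¹.
det N = 6; the adjugate gives N⁻¹ = [[0, 0, 1], [0, -1/3, 2/3], [1/2, 1/6, 7/6]].
M = AN⁻¹ = [[-20, 3, 12]] · [[0, 0, 1], [0, -1/3, 2/3], [1/2, 1/6, 7/6]] = [[6, 1, -4]].

M = [[6, 1, -4]]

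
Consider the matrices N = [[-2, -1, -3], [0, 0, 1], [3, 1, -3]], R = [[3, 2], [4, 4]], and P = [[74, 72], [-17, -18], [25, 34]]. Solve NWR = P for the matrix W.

Isolating W: multiply by N⁻¹ from the left and R⁻¹ from the right, so W = N⁻¹PR⁻¹.
det N = -1; the adjugate gives N⁻¹ = [[1, 6, 1], [-3, -15, -2], [0, 1, 0]].
R has determinant 4; R⁻¹ = [[1, -1/2], [-1, 3/4]].
N⁻¹P = [[-3, -2], [-17, -14], [-17, -18]].
W = (N⁻¹P)R⁻¹ = [[-1, 0], [-3, -2], [1, -5]].

W = [[-1, 0], [-3, -2], [1, -5]]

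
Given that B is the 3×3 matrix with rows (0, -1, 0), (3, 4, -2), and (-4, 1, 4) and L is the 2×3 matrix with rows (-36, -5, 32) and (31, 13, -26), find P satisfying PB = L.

Right-multiplying both sides by B⁻¹ gives P = LB⁻¹.
det B = 4; the adjugate gives B⁻¹ = [[9/2, 1, 1/2], [-1, 0, 0], [19/4, 1, 3/4]].
P = LB⁻¹ = [[-36, -5, 32], [31, 13, -26]] · [[9/2, 1, 1/2], [-1, 0, 0], [19/4, 1, 3/4]] = [[-5, -4, 6], [3, 5, -4]].

P = [[-5, -4, 6], [3, 5, -4]]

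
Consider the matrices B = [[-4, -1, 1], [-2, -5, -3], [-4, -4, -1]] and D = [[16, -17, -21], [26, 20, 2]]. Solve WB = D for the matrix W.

B is on the right of W, so right-multiply by B⁻¹: W = DB⁻¹.
det B = 6, so B⁻¹ = [[-7/6, -5/6, 4/3], [5/3, 4/3, -7/3], [-2, -2, 3]].
W = DB⁻¹ = [[16, -17, -21], [26, 20, 2]] · [[-7/6, -5/6, 4/3], [5/3, 4/3, -7/3], [-2, -2, 3]] = [[-5, 6, -2], [-1, 1, -6]].

W = [[-5, 6, -2], [-1, 1, -6]]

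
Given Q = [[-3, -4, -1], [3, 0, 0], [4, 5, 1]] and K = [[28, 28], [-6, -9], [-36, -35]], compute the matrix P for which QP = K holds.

Left-multiplying both sides by Q⁻¹ gives P = Q⁻¹K.
det Q = -3; the adjugate gives Q⁻¹ = [[0, 1/3, 0], [1, -1/3, 1], [-5, 1/3, -4]].
P = Q⁻¹K = [[0, 1/3, 0], [1, -1/3, 1], [-5, 1/3, -4]] · [[28, 28], [-6, -9], [-36, -35]] = [[-2, -3], [-6, -4], [2, -3]].

P = [[-2, -3], [-6, -4], [2, -3]]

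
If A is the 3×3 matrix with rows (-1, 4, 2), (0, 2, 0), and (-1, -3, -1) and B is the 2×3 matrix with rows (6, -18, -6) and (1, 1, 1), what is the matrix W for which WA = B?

Since A sits to the right of W, W = BA⁻¹.
A has determinant 6; A⁻¹ = [[-1/3, -1/3, -2/3], [0, 1/2, 0], [1/3, -7/6, -1/3]].
W = BA⁻¹ = [[6, -18, -6], [1, 1, 1]] · [[-1/3, -1/3, -2/3], [0, 1/2, 0], [1/3, -7/6, -1/3]] = [[-4, -4, -2], [0, -1, -1]].

W = [[-4, -4, -2], [0, -1, -1]]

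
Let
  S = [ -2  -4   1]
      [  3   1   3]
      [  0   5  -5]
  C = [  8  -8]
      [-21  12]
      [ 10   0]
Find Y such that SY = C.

Y = [[-5, 4], [0, 0], [-2, 0]]

S is on the left of Y, so left-multiply by S⁻¹: Y = S⁻¹C.
det S = -5; the adjugate gives S⁻¹ = [[4, 3, 13/5], [-3, -2, -9/5], [-3, -2, -2]].
Y = S⁻¹C = [[4, 3, 13/5], [-3, -2, -9/5], [-3, -2, -2]] · [[8, -8], [-21, 12], [10, 0]] = [[-5, 4], [0, 0], [-2, 0]].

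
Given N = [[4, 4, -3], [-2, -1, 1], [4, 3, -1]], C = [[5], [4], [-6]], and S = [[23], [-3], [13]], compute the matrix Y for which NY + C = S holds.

NY = S − C = [[18], [-7], [19]].
N is on the left of Y, so left-multiply by N⁻¹: Y = N⁻¹(S − C).
det N = 6; the adjugate gives N⁻¹ = [[-1/3, -5/6, 1/6], [1/3, 4/3, 1/3], [-1/3, 2/3, 2/3]].
Y = N⁻¹(S − C) = [[3], [3], [2]].

Y = [[3], [3], [2]]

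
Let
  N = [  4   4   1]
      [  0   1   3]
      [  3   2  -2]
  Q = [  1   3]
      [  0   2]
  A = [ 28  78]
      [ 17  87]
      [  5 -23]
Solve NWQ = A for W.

W = [[1, -5], [5, 3], [4, 5]]

W = N⁻¹AQ⁻¹ (apply N⁻¹ on the left and Q⁻¹ on the right).
det N = 1, so N⁻¹ = [[-8, 10, 11], [9, -11, -12], [-3, 4, 4]].
det Q = 2, so Q⁻¹ = [[1, -3/2], [0, 1/2]].
N⁻¹A = [[1, -7], [5, 21], [4, 22]].
W = (N⁻¹A)Q⁻¹ = [[1, -5], [5, 3], [4, 5]].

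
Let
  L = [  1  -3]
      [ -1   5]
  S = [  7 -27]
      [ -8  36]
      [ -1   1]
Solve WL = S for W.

L is on the right of W, so right-multiply by L⁻¹: W = SL⁻¹.
det L = 2, so L⁻¹ = [[5/2, 3/2], [1/2, 1/2]].
W = SL⁻¹ = [[7, -27], [-8, 36], [-1, 1]] · [[5/2, 3/2], [1/2, 1/2]] = [[4, -3], [-2, 6], [-2, -1]].

W = [[4, -3], [-2, 6], [-2, -1]]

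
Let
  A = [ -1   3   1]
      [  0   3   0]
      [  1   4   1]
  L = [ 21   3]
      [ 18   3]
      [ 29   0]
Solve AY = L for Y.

Y = [[1, -2], [6, 1], [4, -2]]

Left-multiplying both sides by A⁻¹ gives Y = A⁻¹L.
A has determinant -6; A⁻¹ = [[-1/2, -1/6, 1/2], [0, 1/3, 0], [1/2, -7/6, 1/2]].
Y = A⁻¹L = [[-1/2, -1/6, 1/2], [0, 1/3, 0], [1/2, -7/6, 1/2]] · [[21, 3], [18, 3], [29, 0]] = [[1, -2], [6, 1], [4, -2]].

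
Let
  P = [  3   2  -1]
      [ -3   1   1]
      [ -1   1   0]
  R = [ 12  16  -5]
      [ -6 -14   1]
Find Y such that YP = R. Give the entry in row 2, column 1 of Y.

-6

Since P sits to the right of Y, Y = RP⁻¹.
P has determinant -3; P⁻¹ = [[1/3, 1/3, -1], [1/3, 1/3, 0], [2/3, 5/3, -3]].
Y = RP⁻¹ = [[12, 16, -5], [-6, -14, 1]] · [[1/3, 1/3, -1], [1/3, 1/3, 0], [2/3, 5/3, -3]] = [[6, 1, 3], [-6, -5, 3]].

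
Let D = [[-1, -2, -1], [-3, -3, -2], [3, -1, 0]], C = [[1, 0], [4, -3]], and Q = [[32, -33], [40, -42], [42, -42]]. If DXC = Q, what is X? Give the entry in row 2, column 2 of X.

Isolating X: multiply by D⁻¹ from the left and C⁻¹ from the right, so X = D⁻¹QC⁻¹.
det D = 2; the adjugate gives D⁻¹ = [[-1, 1/2, 1/2], [-3, 3/2, 1/2], [6, -7/2, -3/2]].
det C = -3, so C⁻¹ = [[1, 0], [4/3, -1/3]].
D⁻¹Q = [[9, -9], [-15, 15], [-11, 12]].
X = (D⁻¹Q)C⁻¹ = [[-3, 3], [5, -5], [5, -4]].

-5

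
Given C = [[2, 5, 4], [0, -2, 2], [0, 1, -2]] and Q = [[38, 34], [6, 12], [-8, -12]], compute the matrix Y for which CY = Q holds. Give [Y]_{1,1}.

Left-multiplying both sides by C⁻¹ gives Y = C⁻¹Q.
det C = 4; the adjugate gives C⁻¹ = [[1/2, 7/2, 9/2], [0, -1, -1], [0, -1/2, -1]].
Y = C⁻¹Q = [[1/2, 7/2, 9/2], [0, -1, -1], [0, -1/2, -1]] · [[38, 34], [6, 12], [-8, -12]] = [[4, 5], [2, 0], [5, 6]].

4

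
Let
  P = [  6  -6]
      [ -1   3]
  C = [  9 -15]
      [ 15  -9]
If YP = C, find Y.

P is on the right of Y, so right-multiply by P⁻¹: Y = CP⁻¹.
det P = 12; the adjugate gives P⁻¹ = [[1/4, 1/2], [1/12, 1/2]].
Y = CP⁻¹ = [[9, -15], [15, -9]] · [[1/4, 1/2], [1/12, 1/2]] = [[1, -3], [3, 3]].

Y = [[1, -3], [3, 3]]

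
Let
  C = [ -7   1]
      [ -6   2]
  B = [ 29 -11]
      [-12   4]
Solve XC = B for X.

X = [[1, -6], [0, 2]]

C is on the right of X, so right-multiply by C⁻¹: X = BC⁻¹.
det C = -8, so C⁻¹ = [[-1/4, 1/8], [-3/4, 7/8]].
X = BC⁻¹ = [[29, -11], [-12, 4]] · [[-1/4, 1/8], [-3/4, 7/8]] = [[1, -6], [0, 2]].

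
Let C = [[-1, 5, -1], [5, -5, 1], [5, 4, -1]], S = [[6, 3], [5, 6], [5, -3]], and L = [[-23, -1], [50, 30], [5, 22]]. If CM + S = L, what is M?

M = [[4, 5], [-5, 1], [0, 4]]

CM = L − S = [[-29, -4], [45, 24], [0, 25]].
C is on the left of M, so left-multiply by C⁻¹: M = C⁻¹(L − S).
det C = 4; the adjugate gives C⁻¹ = [[1/4, 1/4, 0], [5/2, 3/2, -1], [45/4, 29/4, -5]].
M = C⁻¹(L − S) = [[4, 5], [-5, 1], [0, 4]].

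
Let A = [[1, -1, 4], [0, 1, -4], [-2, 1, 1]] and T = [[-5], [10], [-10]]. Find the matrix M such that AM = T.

A is on the left of M, so left-multiply by A⁻¹: M = A⁻¹T.
det A = 5, so A⁻¹ = [[1, 1, 0], [8/5, 9/5, 4/5], [2/5, 1/5, 1/5]].
M = A⁻¹T = [[1, 1, 0], [8/5, 9/5, 4/5], [2/5, 1/5, 1/5]] · [[-5], [10], [-10]] = [[5], [2], [-2]].

M = [[5], [2], [-2]]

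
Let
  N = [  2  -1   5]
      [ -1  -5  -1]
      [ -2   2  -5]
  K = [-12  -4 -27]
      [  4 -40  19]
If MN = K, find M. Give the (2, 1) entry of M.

Since N sits to the right of M, M = KN⁻¹.
det N = -3, so N⁻¹ = [[-9, -5/3, -26/3], [1, 0, 1], [4, 2/3, 11/3]].
M = KN⁻¹ = [[-12, -4, -27], [4, -40, 19]] · [[-9, -5/3, -26/3], [1, 0, 1], [4, 2/3, 11/3]] = [[-4, 2, 1], [0, 6, -5]].

0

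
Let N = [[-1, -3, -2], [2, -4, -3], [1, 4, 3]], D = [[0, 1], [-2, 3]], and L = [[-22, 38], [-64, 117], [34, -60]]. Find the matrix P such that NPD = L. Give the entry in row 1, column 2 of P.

5

P = N⁻¹LD⁻¹ (apply N⁻¹ on the left and D⁻¹ on the right).
det N = 3, so N⁻¹ = [[0, 1/3, 1/3], [-3, -1/3, -7/3], [4, 1/3, 10/3]].
D has determinant 2; D⁻¹ = [[3/2, -1/2], [1, 0]].
N⁻¹L = [[-10, 19], [8, -13], [4, -9]].
P = (N⁻¹L)D⁻¹ = [[4, 5], [-1, -4], [-3, -2]].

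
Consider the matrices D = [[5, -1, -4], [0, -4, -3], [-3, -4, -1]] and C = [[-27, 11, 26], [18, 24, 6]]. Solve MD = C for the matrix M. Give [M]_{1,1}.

-3

Right-multiplying both sides by D⁻¹ gives M = CD⁻¹.
det D = -1, so D⁻¹ = [[8, -15, 13], [-9, 17, -15], [12, -23, 20]].
M = CD⁻¹ = [[-27, 11, 26], [18, 24, 6]] · [[8, -15, 13], [-9, 17, -15], [12, -23, 20]] = [[-3, -6, 4], [0, 0, -6]].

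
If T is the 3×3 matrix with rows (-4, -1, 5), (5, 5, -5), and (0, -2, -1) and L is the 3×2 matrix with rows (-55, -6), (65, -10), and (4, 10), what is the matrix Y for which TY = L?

Y = [[6, 0], [1, -4], [-6, -2]]

Since T multiplies Y on the left, Y = T⁻¹L.
det T = 5; the adjugate gives T⁻¹ = [[-3, -11/5, -4], [1, 4/5, 1], [-2, -8/5, -3]].
Y = T⁻¹L = [[-3, -11/5, -4], [1, 4/5, 1], [-2, -8/5, -3]] · [[-55, -6], [65, -10], [4, 10]] = [[6, 0], [1, -4], [-6, -2]].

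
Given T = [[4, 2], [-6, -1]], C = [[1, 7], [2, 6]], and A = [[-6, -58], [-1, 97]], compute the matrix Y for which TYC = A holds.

Y = [[-5, 3], [5, -5]]

Left-multiply by T⁻¹ and right-multiply by C⁻¹: Y = T⁻¹AC⁻¹.
det T = 8, so T⁻¹ = [[-1/8, -1/4], [3/4, 1/2]].
det C = -8; the adjugate gives C⁻¹ = [[-3/4, 7/8], [1/4, -1/8]].
T⁻¹A = [[1, -17], [-5, 5]].
Y = (T⁻¹A)C⁻¹ = [[-5, 3], [5, -5]].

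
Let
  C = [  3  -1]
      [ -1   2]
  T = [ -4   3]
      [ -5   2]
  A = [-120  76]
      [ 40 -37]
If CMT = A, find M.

M = [[5, 4], [-5, 4]]

Isolating M: multiply by C⁻¹ from the left and T⁻¹ from the right, so M = C⁻¹AT⁻¹.
det C = 5; the adjugate gives C⁻¹ = [[2/5, 1/5], [1/5, 3/5]].
T has determinant 7; T⁻¹ = [[2/7, -3/7], [5/7, -4/7]].
C⁻¹A = [[-40, 23], [0, -7]].
M = (C⁻¹A)T⁻¹ = [[5, 4], [-5, 4]].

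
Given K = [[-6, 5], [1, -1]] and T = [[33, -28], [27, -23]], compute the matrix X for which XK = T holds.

Right-multiplying both sides by K⁻¹ gives X = TK⁻¹.
det K = 1; the adjugate gives K⁻¹ = [[-1, -5], [-1, -6]].
X = TK⁻¹ = [[33, -28], [27, -23]] · [[-1, -5], [-1, -6]] = [[-5, 3], [-4, 3]].

X = [[-5, 3], [-4, 3]]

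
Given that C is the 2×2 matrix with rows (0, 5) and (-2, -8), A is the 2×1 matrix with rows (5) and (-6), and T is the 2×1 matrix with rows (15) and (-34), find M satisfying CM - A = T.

CM = T + A = [[20], [-40]].
Since C multiplies M on the left, M = C⁻¹(T + A).
det C = 10; the adjugate gives C⁻¹ = [[-4/5, -1/2], [1/5, 0]].
M = C⁻¹(T + A) = [[4], [4]].

M = [[4], [4]]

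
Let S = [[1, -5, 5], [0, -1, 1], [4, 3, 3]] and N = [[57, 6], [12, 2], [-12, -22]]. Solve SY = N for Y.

Y = [[-3, -4], [-6, -2], [6, 0]]

S is on the left of Y, so left-multiply by S⁻¹: Y = S⁻¹N.
det S = -6; the adjugate gives S⁻¹ = [[1, -5, 0], [-2/3, 17/6, 1/6], [-2/3, 23/6, 1/6]].
Y = S⁻¹N = [[1, -5, 0], [-2/3, 17/6, 1/6], [-2/3, 23/6, 1/6]] · [[57, 6], [12, 2], [-12, -22]] = [[-3, -4], [-6, -2], [6, 0]].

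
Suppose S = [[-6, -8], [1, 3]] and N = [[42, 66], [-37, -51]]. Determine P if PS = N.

S is on the right of P, so right-multiply by S⁻¹: P = NS⁻¹.
det S = -10; the adjugate gives S⁻¹ = [[-3/10, -4/5], [1/10, 3/5]].
P = NS⁻¹ = [[42, 66], [-37, -51]] · [[-3/10, -4/5], [1/10, 3/5]] = [[-6, 6], [6, -1]].

P = [[-6, 6], [6, -1]]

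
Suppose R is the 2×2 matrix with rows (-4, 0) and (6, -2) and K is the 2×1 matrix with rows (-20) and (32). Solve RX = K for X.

R is on the left of X, so left-multiply by R⁻¹: X = R⁻¹K.
R has determinant 8; R⁻¹ = [[-1/4, 0], [-3/4, -1/2]].
X = R⁻¹K = [[-1/4, 0], [-3/4, -1/2]] · [[-20], [32]] = [[5], [-1]].

X = [[5], [-1]]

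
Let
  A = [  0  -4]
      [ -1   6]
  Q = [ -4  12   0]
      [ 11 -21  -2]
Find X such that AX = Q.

X = [[-5, 3, 2], [1, -3, 0]]

Left-multiplying both sides by A⁻¹ gives X = A⁻¹Q.
A has determinant -4; A⁻¹ = [[-3/2, -1], [-1/4, 0]].
X = A⁻¹Q = [[-3/2, -1], [-1/4, 0]] · [[-4, 12, 0], [11, -21, -2]] = [[-5, 3, 2], [1, -3, 0]].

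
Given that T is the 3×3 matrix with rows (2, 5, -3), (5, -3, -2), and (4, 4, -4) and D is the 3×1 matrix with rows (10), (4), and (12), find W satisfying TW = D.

W = [[1], [1], [-1]]

Since T multiplies W on the left, W = T⁻¹D.
T has determinant 4; T⁻¹ = [[5, 2, -19/4], [3, 1, -11/4], [8, 3, -31/4]].
W = T⁻¹D = [[5, 2, -19/4], [3, 1, -11/4], [8, 3, -31/4]] · [[10], [4], [12]] = [[1], [1], [-1]].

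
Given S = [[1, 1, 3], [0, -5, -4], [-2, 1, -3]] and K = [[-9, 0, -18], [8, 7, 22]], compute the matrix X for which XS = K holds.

X = [[-3, 0, 3], [4, -1, -2]]

Since S sits to the right of X, X = KS⁻¹.
det S = -3, so S⁻¹ = [[-19/3, -2, -11/3], [-8/3, -1, -4/3], [10/3, 1, 5/3]].
X = KS⁻¹ = [[-9, 0, -18], [8, 7, 22]] · [[-19/3, -2, -11/3], [-8/3, -1, -4/3], [10/3, 1, 5/3]] = [[-3, 0, 3], [4, -1, -2]].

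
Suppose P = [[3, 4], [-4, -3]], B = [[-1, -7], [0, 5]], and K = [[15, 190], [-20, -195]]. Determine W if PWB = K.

Left-multiply by P⁻¹ and right-multiply by B⁻¹: W = P⁻¹KB⁻¹.
det P = 7, so P⁻¹ = [[-3/7, -4/7], [4/7, 3/7]].
det B = -5; the adjugate gives B⁻¹ = [[-1, -7/5], [0, 1/5]].
P⁻¹K = [[5, 30], [0, 25]].
W = (P⁻¹K)B⁻¹ = [[-5, -1], [0, 5]].

W = [[-5, -1], [0, 5]]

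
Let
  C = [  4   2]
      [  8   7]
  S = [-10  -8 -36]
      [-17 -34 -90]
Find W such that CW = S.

W = [[-3, 1, -6], [1, -6, -6]]

Since C multiplies W on the left, W = C⁻¹S.
det C = 12, so C⁻¹ = [[7/12, -1/6], [-2/3, 1/3]].
W = C⁻¹S = [[7/12, -1/6], [-2/3, 1/3]] · [[-10, -8, -36], [-17, -34, -90]] = [[-3, 1, -6], [1, -6, -6]].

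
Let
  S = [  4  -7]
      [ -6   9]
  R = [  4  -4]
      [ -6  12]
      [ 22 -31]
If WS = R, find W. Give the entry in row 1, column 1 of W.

-2

Since S sits to the right of W, W = RS⁻¹.
det S = -6, so S⁻¹ = [[-3/2, -7/6], [-1, -2/3]].
W = RS⁻¹ = [[4, -4], [-6, 12], [22, -31]] · [[-3/2, -7/6], [-1, -2/3]] = [[-2, -2], [-3, -1], [-2, -5]].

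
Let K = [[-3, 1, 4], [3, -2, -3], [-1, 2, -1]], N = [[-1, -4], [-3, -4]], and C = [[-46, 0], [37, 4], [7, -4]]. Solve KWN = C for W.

Isolating W: multiply by K⁻¹ from the left and N⁻¹ from the right, so W = K⁻¹CN⁻¹.
det K = -2; the adjugate gives K⁻¹ = [[-4, -9/2, -5/2], [-3, -7/2, -3/2], [-2, -5/2, -3/2]].
det N = -8; the adjugate gives N⁻¹ = [[1/2, -1/2], [-3/8, 1/8]].
K⁻¹C = [[0, -8], [-2, -8], [-11, -4]].
W = (K⁻¹C)N⁻¹ = [[3, -1], [2, 0], [-4, 5]].

W = [[3, -1], [2, 0], [-4, 5]]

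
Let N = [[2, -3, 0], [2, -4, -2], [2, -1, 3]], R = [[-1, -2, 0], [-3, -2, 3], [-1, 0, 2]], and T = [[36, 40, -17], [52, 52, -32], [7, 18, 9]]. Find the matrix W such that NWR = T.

W = [[-4, 0, 1], [-1, 5, -4], [1, 0, 2]]

W = N⁻¹TR⁻¹ (apply N⁻¹ on the left and R⁻¹ on the right).
N has determinant 2; N⁻¹ = [[-7, 9/2, 3], [-5, 3, 2], [3, -2, -1]].
R has determinant -2; R⁻¹ = [[2, -2, 3], [-3/2, 1, -3/2], [1, -1, 2]].
N⁻¹T = [[3, 8, 2], [-10, -8, 7], [-3, -2, 4]].
W = (N⁻¹T)R⁻¹ = [[-4, 0, 1], [-1, 5, -4], [1, 0, 2]].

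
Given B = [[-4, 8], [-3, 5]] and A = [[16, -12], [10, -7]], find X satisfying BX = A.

Left-multiplying both sides by B⁻¹ gives X = B⁻¹A.
det B = 4, so B⁻¹ = [[5/4, -2], [3/4, -1]].
X = B⁻¹A = [[5/4, -2], [3/4, -1]] · [[16, -12], [10, -7]] = [[0, -1], [2, -2]].

X = [[0, -1], [2, -2]]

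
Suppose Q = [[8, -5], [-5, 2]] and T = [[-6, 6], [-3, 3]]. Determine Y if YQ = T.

Y = [[-2, -2], [-1, -1]]

Right-multiplying both sides by Q⁻¹ gives Y = TQ⁻¹.
det Q = -9; the adjugate gives Q⁻¹ = [[-2/9, -5/9], [-5/9, -8/9]].
Y = TQ⁻¹ = [[-6, 6], [-3, 3]] · [[-2/9, -5/9], [-5/9, -8/9]] = [[-2, -2], [-1, -1]].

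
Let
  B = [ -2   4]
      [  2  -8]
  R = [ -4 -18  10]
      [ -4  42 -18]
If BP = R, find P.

P = [[6, -3, -1], [2, -6, 2]]

B is on the left of P, so left-multiply by B⁻¹: P = B⁻¹R.
B has determinant 8; B⁻¹ = [[-1, -1/2], [-1/4, -1/4]].
P = B⁻¹R = [[-1, -1/2], [-1/4, -1/4]] · [[-4, -18, 10], [-4, 42, -18]] = [[6, -3, -1], [2, -6, 2]].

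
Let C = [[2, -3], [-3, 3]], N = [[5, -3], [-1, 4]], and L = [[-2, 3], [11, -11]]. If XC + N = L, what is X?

XC = L − N = [[-7, 6], [12, -15]].
Since C sits to the right of X, X = (L − N)C⁻¹.
det C = -3, so C⁻¹ = [[-1, -1], [-1, -2/3]].
X = (L − N)C⁻¹ = [[1, 3], [3, -2]].

X = [[1, 3], [3, -2]]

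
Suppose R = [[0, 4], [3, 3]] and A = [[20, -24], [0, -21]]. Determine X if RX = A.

Since R multiplies X on the left, X = R⁻¹A.
R has determinant -12; R⁻¹ = [[-1/4, 1/3], [1/4, 0]].
X = R⁻¹A = [[-1/4, 1/3], [1/4, 0]] · [[20, -24], [0, -21]] = [[-5, -1], [5, -6]].

X = [[-5, -1], [5, -6]]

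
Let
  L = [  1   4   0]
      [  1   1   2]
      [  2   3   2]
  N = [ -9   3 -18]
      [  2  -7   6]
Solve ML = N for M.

M = [[6, -3, -6], [-4, 0, 3]]

Since L sits to the right of M, M = NL⁻¹.
det L = 4; the adjugate gives L⁻¹ = [[-1, -2, 2], [1/2, 1/2, -1/2], [1/4, 5/4, -3/4]].
M = NL⁻¹ = [[-9, 3, -18], [2, -7, 6]] · [[-1, -2, 2], [1/2, 1/2, -1/2], [1/4, 5/4, -3/4]] = [[6, -3, -6], [-4, 0, 3]].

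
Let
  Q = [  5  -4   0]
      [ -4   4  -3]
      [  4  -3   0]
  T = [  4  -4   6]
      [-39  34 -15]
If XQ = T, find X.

Since Q sits to the right of X, X = TQ⁻¹.
Q has determinant 3; Q⁻¹ = [[-3, 0, 4], [-4, 0, 5], [-4/3, -1/3, 4/3]].
X = TQ⁻¹ = [[4, -4, 6], [-39, 34, -15]] · [[-3, 0, 4], [-4, 0, 5], [-4/3, -1/3, 4/3]] = [[-4, -2, 4], [1, 5, -6]].

X = [[-4, -2, 4], [1, 5, -6]]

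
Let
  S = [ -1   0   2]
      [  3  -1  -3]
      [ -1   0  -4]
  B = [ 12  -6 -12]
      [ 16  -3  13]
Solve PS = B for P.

P = [[5, 6, 1], [-1, 3, -6]]

Right-multiplying both sides by S⁻¹ gives P = BS⁻¹.
det S = -6; the adjugate gives S⁻¹ = [[-2/3, 0, -1/3], [-5/2, -1, -1/2], [1/6, 0, -1/6]].
P = BS⁻¹ = [[12, -6, -12], [16, -3, 13]] · [[-2/3, 0, -1/3], [-5/2, -1, -1/2], [1/6, 0, -1/6]] = [[5, 6, 1], [-1, 3, -6]].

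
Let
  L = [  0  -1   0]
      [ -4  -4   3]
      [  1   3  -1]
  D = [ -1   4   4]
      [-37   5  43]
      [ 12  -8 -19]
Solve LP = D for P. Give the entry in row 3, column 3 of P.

1

Since L multiplies P on the left, P = L⁻¹D.
det L = 1, so L⁻¹ = [[-5, -1, -3], [-1, 0, 0], [-8, -1, -4]].
P = L⁻¹D = [[-5, -1, -3], [-1, 0, 0], [-8, -1, -4]] · [[-1, 4, 4], [-37, 5, 43], [12, -8, -19]] = [[6, -1, -6], [1, -4, -4], [-3, -5, 1]].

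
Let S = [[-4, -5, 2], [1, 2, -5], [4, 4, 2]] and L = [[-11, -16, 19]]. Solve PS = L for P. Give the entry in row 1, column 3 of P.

S is on the right of P, so right-multiply by S⁻¹: P = LS⁻¹.
S has determinant 6; S⁻¹ = [[4, 3, 7/2], [-11/3, -8/3, -3], [-2/3, -2/3, -1/2]].
P = LS⁻¹ = [[-11, -16, 19]] · [[4, 3, 7/2], [-11/3, -8/3, -3], [-2/3, -2/3, -1/2]] = [[2, -3, 0]].

0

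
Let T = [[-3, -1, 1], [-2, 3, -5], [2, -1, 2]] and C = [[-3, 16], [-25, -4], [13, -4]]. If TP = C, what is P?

Left-multiplying both sides by T⁻¹ gives P = T⁻¹C.
det T = -1, so T⁻¹ = [[-1, -1, -2], [6, 8, 17], [4, 5, 11]].
P = T⁻¹C = [[-1, -1, -2], [6, 8, 17], [4, 5, 11]] · [[-3, 16], [-25, -4], [13, -4]] = [[2, -4], [3, -4], [6, 0]].

P = [[2, -4], [3, -4], [6, 0]]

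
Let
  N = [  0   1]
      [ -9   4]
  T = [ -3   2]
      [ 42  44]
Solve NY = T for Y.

Y = [[-6, -4], [-3, 2]]

Left-multiplying both sides by N⁻¹ gives Y = N⁻¹T.
det N = 9, so N⁻¹ = [[4/9, -1/9], [1, 0]].
Y = N⁻¹T = [[4/9, -1/9], [1, 0]] · [[-3, 2], [42, 44]] = [[-6, -4], [-3, 2]].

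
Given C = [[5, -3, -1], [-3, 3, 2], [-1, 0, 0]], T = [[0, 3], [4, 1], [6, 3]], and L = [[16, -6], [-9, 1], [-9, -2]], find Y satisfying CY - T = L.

CY = L + T = [[16, -3], [-5, 2], [-3, 1]].
Since C multiplies Y on the left, Y = C⁻¹(L + T).
det C = 3, so C⁻¹ = [[0, 0, -1], [-2/3, -1/3, -7/3], [1, 1, 2]].
Y = C⁻¹(L + T) = [[3, -1], [-2, -1], [5, 1]].

Y = [[3, -1], [-2, -1], [5, 1]]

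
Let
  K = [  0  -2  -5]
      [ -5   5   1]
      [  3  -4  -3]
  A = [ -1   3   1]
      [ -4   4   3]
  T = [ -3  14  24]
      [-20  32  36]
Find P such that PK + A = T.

P = [[-5, 1, 1], [-5, 2, -2]]

PK = T − A = [[-2, 11, 23], [-16, 28, 33]].
Right-multiplying both sides by K⁻¹ gives P = (T − A)K⁻¹.
det K = -1; the adjugate gives K⁻¹ = [[11, -14, -23], [12, -15, -25], [-5, 6, 10]].
P = (T − A)K⁻¹ = [[-5, 1, 1], [-5, 2, -2]].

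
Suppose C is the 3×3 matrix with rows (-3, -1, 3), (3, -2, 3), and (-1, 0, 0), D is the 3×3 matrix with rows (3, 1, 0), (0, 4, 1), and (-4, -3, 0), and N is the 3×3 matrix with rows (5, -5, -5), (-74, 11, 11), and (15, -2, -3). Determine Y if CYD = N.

Y = [[-1, 3, 3], [3, 2, 5], [-3, 2, 2]]

Isolating Y: multiply by C⁻¹ from the left and D⁻¹ from the right, so Y = C⁻¹ND⁻¹.
C has determinant -3; C⁻¹ = [[0, 0, -1], [1, -1, -6], [2/3, -1/3, -3]].
det D = 5; the adjugate gives D⁻¹ = [[3/5, 0, 1/5], [-4/5, 0, -3/5], [16/5, 1, 12/5]].
C⁻¹N = [[-15, 2, 3], [-11, -4, 2], [-17, -1, 2]].
Y = (C⁻¹N)D⁻¹ = [[-1, 3, 3], [3, 2, 5], [-3, 2, 2]].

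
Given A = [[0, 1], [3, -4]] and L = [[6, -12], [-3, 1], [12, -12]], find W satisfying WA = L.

W = [[-4, 2], [-3, -1], [4, 4]]

Since A sits to the right of W, W = LA⁻¹.
A has determinant -3; A⁻¹ = [[4/3, 1/3], [1, 0]].
W = LA⁻¹ = [[6, -12], [-3, 1], [12, -12]] · [[4/3, 1/3], [1, 0]] = [[-4, 2], [-3, -1], [4, 4]].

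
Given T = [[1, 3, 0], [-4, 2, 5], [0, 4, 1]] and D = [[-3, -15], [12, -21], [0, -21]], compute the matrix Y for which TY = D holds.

Y = [[-3, -3], [0, -4], [0, -5]]

Left-multiplying both sides by T⁻¹ gives Y = T⁻¹D.
det T = -6, so T⁻¹ = [[3, 1/2, -5/2], [-2/3, -1/6, 5/6], [8/3, 2/3, -7/3]].
Y = T⁻¹D = [[3, 1/2, -5/2], [-2/3, -1/6, 5/6], [8/3, 2/3, -7/3]] · [[-3, -15], [12, -21], [0, -21]] = [[-3, -3], [0, -4], [0, -5]].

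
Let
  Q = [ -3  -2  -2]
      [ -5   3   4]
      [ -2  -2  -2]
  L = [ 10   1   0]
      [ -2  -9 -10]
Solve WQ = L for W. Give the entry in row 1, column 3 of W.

-1

Q is on the right of W, so right-multiply by Q⁻¹: W = LQ⁻¹.
det Q = -2; the adjugate gives Q⁻¹ = [[-1, 0, 1], [9, -1, -11], [-8, 1, 19/2]].
W = LQ⁻¹ = [[10, 1, 0], [-2, -9, -10]] · [[-1, 0, 1], [9, -1, -11], [-8, 1, 19/2]] = [[-1, -1, -1], [1, -1, 2]].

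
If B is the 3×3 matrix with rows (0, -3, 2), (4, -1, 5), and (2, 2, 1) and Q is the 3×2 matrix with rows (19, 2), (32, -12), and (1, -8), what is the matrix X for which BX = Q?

X = [[1, -1], [-3, -2], [5, -2]]

Left-multiplying both sides by B⁻¹ gives X = B⁻¹Q.
det B = 2; the adjugate gives B⁻¹ = [[-11/2, 7/2, -13/2], [3, -2, 4], [5, -3, 6]].
X = B⁻¹Q = [[-11/2, 7/2, -13/2], [3, -2, 4], [5, -3, 6]] · [[19, 2], [32, -12], [1, -8]] = [[1, -1], [-3, -2], [5, -2]].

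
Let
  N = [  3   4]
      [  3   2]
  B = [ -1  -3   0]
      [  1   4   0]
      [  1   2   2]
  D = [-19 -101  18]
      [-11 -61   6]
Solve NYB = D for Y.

Y = N⁻¹DB⁻¹ (apply N⁻¹ on the left and B⁻¹ on the right).
det N = -6; the adjugate gives N⁻¹ = [[-1/3, 2/3], [1/2, -1/2]].
det B = -2; the adjugate gives B⁻¹ = [[-4, -3, 0], [1, 1, 0], [1, 1/2, 1/2]].
N⁻¹D = [[-1, -7, -2], [-4, -20, 6]].
Y = (N⁻¹D)B⁻¹ = [[-5, -5, -1], [2, -5, 3]].

Y = [[-5, -5, -1], [2, -5, 3]]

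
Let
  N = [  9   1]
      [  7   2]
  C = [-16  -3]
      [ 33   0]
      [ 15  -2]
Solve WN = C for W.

W = [[-1, -1], [6, -3], [4, -3]]

N is on the right of W, so right-multiply by N⁻¹: W = CN⁻¹.
det N = 11; the adjugate gives N⁻¹ = [[2/11, -1/11], [-7/11, 9/11]].
W = CN⁻¹ = [[-16, -3], [33, 0], [15, -2]] · [[2/11, -1/11], [-7/11, 9/11]] = [[-1, -1], [6, -3], [4, -3]].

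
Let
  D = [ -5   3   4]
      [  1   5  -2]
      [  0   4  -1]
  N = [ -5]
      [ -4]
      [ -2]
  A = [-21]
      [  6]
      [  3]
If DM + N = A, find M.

DM = A − N = [[-16], [10], [5]].
Left-multiplying both sides by D⁻¹ gives M = D⁻¹(A − N).
det D = 4, so D⁻¹ = [[3/4, 19/4, -13/2], [1/4, 5/4, -3/2], [1, 5, -7]].
M = D⁻¹(A − N) = [[3], [1], [-1]].

M = [[3], [1], [-1]]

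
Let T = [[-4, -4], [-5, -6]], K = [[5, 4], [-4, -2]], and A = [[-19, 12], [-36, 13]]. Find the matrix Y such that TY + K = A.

Y = [[4, 3], [2, -5]]

TY = A − K = [[-24, 8], [-32, 15]].
Left-multiplying both sides by T⁻¹ gives Y = T⁻¹(A − K).
det T = 4, so T⁻¹ = [[-3/2, 1], [5/4, -1]].
Y = T⁻¹(A − K) = [[4, 3], [2, -5]].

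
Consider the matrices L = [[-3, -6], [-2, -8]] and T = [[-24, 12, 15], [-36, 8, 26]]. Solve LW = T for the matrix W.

W = [[-2, -4, 3], [5, 0, -4]]

L is on the left of W, so left-multiply by L⁻¹: W = L⁻¹T.
L has determinant 12; L⁻¹ = [[-2/3, 1/2], [1/6, -1/4]].
W = L⁻¹T = [[-2/3, 1/2], [1/6, -1/4]] · [[-24, 12, 15], [-36, 8, 26]] = [[-2, -4, 3], [5, 0, -4]].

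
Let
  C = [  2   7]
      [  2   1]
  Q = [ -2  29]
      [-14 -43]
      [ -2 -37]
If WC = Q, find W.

Since C sits to the right of W, W = QC⁻¹.
det C = -12, so C⁻¹ = [[-1/12, 7/12], [1/6, -1/6]].
W = QC⁻¹ = [[-2, 29], [-14, -43], [-2, -37]] · [[-1/12, 7/12], [1/6, -1/6]] = [[5, -6], [-6, -1], [-6, 5]].

W = [[5, -6], [-6, -1], [-6, 5]]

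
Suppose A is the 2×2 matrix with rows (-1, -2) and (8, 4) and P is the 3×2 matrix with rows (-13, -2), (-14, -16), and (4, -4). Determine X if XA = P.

A is on the right of X, so right-multiply by A⁻¹: X = PA⁻¹.
det A = 12, so A⁻¹ = [[1/3, 1/6], [-2/3, -1/12]].
X = PA⁻¹ = [[-13, -2], [-14, -16], [4, -4]] · [[1/3, 1/6], [-2/3, -1/12]] = [[-3, -2], [6, -1], [4, 1]].

X = [[-3, -2], [6, -1], [4, 1]]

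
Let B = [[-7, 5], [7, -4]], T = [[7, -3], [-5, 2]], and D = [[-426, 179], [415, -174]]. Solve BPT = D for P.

Left-multiply by B⁻¹ and right-multiply by T⁻¹: P = B⁻¹DT⁻¹.
det B = -7; the adjugate gives B⁻¹ = [[4/7, 5/7], [1, 1]].
det T = -1; the adjugate gives T⁻¹ = [[-2, -3], [-5, -7]].
B⁻¹D = [[53, -22], [-11, 5]].
P = (B⁻¹D)T⁻¹ = [[4, -5], [-3, -2]].

P = [[4, -5], [-3, -2]]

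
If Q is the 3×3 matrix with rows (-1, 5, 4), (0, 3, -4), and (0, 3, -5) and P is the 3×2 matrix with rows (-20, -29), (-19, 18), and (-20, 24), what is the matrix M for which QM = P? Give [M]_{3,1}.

1

Q is on the left of M, so left-multiply by Q⁻¹: M = Q⁻¹P.
Q has determinant 3; Q⁻¹ = [[-1, 37/3, -32/3], [0, 5/3, -4/3], [0, 1, -1]].
M = Q⁻¹P = [[-1, 37/3, -32/3], [0, 5/3, -4/3], [0, 1, -1]] · [[-20, -29], [-19, 18], [-20, 24]] = [[-1, -5], [-5, -2], [1, -6]].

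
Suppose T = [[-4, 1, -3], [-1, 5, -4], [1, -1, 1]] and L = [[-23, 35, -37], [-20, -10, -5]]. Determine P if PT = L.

Since T sits to the right of P, P = LT⁻¹.
det T = 5, so T⁻¹ = [[1/5, 2/5, 11/5], [-3/5, -1/5, -13/5], [-4/5, -3/5, -19/5]].
P = LT⁻¹ = [[-23, 35, -37], [-20, -10, -5]] · [[1/5, 2/5, 11/5], [-3/5, -1/5, -13/5], [-4/5, -3/5, -19/5]] = [[4, 6, -1], [6, -3, 1]].

P = [[4, 6, -1], [6, -3, 1]]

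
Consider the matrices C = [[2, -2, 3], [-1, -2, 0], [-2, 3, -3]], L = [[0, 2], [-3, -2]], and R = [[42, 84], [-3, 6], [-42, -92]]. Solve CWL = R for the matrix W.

Isolating W: multiply by C⁻¹ from the left and L⁻¹ from the right, so W = C⁻¹RL⁻¹.
C has determinant -3; C⁻¹ = [[-2, -1, -2], [1, 0, 1], [7/3, 2/3, 2]].
L has determinant 6; L⁻¹ = [[-1/3, -1/3], [1/2, 0]].
C⁻¹R = [[3, 10], [0, -8], [12, 16]].
W = (C⁻¹R)L⁻¹ = [[4, -1], [-4, 0], [4, -4]].

W = [[4, -1], [-4, 0], [4, -4]]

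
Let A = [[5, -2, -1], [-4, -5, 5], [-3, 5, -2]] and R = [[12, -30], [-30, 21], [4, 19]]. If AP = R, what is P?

P = [[5, -4], [5, 3], [3, 4]]

Left-multiplying both sides by A⁻¹ gives P = A⁻¹R.
det A = 6; the adjugate gives A⁻¹ = [[-5/2, -3/2, -5/2], [-23/6, -13/6, -7/2], [-35/6, -19/6, -11/2]].
P = A⁻¹R = [[-5/2, -3/2, -5/2], [-23/6, -13/6, -7/2], [-35/6, -19/6, -11/2]] · [[12, -30], [-30, 21], [4, 19]] = [[5, -4], [5, 3], [3, 4]].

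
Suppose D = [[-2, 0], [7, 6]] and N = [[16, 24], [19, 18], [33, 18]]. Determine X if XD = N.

X = [[6, 4], [1, 3], [-6, 3]]

Since D sits to the right of X, X = ND⁻¹.
D has determinant -12; D⁻¹ = [[-1/2, 0], [7/12, 1/6]].
X = ND⁻¹ = [[16, 24], [19, 18], [33, 18]] · [[-1/2, 0], [7/12, 1/6]] = [[6, 4], [1, 3], [-6, 3]].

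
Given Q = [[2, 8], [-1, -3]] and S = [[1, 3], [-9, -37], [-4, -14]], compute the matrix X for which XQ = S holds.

Q is on the right of X, so right-multiply by Q⁻¹: X = SQ⁻¹.
det Q = 2; the adjugate gives Q⁻¹ = [[-3/2, -4], [1/2, 1]].
X = SQ⁻¹ = [[1, 3], [-9, -37], [-4, -14]] · [[-3/2, -4], [1/2, 1]] = [[0, -1], [-5, -1], [-1, 2]].

X = [[0, -1], [-5, -1], [-1, 2]]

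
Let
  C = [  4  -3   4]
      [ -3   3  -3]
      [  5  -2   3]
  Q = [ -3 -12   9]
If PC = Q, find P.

P = [[3, -5, -6]]

Since C sits to the right of P, P = QC⁻¹.
C has determinant -6; C⁻¹ = [[-1/2, -1/6, 1/2], [1, 4/3, 0], [3/2, 7/6, -1/2]].
P = QC⁻¹ = [[-3, -12, 9]] · [[-1/2, -1/6, 1/2], [1, 4/3, 0], [3/2, 7/6, -1/2]] = [[3, -5, -6]].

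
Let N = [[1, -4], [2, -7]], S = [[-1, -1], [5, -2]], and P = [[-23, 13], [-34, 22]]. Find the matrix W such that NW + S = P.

W = [[-2, -2], [5, -4]]

NW = P − S = [[-22, 14], [-39, 24]].
Left-multiplying both sides by N⁻¹ gives W = N⁻¹(P − S).
N has determinant 1; N⁻¹ = [[-7, 4], [-2, 1]].
W = N⁻¹(P − S) = [[-2, -2], [5, -4]].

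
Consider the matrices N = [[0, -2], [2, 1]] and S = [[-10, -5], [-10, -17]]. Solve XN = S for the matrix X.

N is on the right of X, so right-multiply by N⁻¹: X = SN⁻¹.
det N = 4, so N⁻¹ = [[1/4, 1/2], [-1/2, 0]].
X = SN⁻¹ = [[-10, -5], [-10, -17]] · [[1/4, 1/2], [-1/2, 0]] = [[0, -5], [6, -5]].

X = [[0, -5], [6, -5]]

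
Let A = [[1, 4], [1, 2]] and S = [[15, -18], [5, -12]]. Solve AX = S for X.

Since A multiplies X on the left, X = A⁻¹S.
A has determinant -2; A⁻¹ = [[-1, 2], [1/2, -1/2]].
X = A⁻¹S = [[-1, 2], [1/2, -1/2]] · [[15, -18], [5, -12]] = [[-5, -6], [5, -3]].

X = [[-5, -6], [5, -3]]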